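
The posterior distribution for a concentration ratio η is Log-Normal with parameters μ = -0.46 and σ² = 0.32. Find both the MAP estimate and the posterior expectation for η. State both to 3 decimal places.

Mode = exp(μ − σ²) = exp(-0.78) = 0.458.
Mean = exp(μ + σ²/2) = exp(-0.300) = 0.741.

η_MAP = 0.458, E[η|data] = 0.741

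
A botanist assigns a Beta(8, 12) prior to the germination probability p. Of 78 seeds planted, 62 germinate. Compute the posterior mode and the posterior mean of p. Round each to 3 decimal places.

Posterior: Beta(8+62, 12+16) = Beta(70, 28).
Mode = (70−1)/(70+28−2) = 69/96 = 0.719.
Mean = 70/(70+28) = 70/98 = 0.714.

MAP = 0.719, posterior mean = 0.714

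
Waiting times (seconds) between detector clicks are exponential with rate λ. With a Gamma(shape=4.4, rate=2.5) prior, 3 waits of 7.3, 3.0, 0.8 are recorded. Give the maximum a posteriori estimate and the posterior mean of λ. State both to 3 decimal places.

MAP = 0.471; posterior mean = 0.544

Σ times = 11.1. Posterior: Gamma(shape = 4.4+3 = 7.4, rate = 2.5+11.1 = 13.6).
Mode = (α−1)/β = 6.4/13.6 = 0.471.
Mean = α/β = 7.4/13.6 = 0.544.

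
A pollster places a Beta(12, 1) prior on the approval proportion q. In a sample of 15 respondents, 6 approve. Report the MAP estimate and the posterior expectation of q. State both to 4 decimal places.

Posterior: Beta(12+6, 1+9) = Beta(18, 10).
Mode = (18−1)/(18+10−2) = 17/26 = 0.6538.
Mean = 18/(18+10) = 18/28 = 0.6429.
Left-skewed posterior ⇒ mean < mode.

q_MAP = 0.6538, E[q|data] = 0.6429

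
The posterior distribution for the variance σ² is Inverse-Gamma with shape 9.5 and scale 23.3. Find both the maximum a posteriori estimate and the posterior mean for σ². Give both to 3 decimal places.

Mode = β/(α+1) = 23.3/10.5 = 2.219.
Mean = β/(α−1) = 23.3/8.5 = 2.741.

MAP = 2.219, posterior mean = 2.741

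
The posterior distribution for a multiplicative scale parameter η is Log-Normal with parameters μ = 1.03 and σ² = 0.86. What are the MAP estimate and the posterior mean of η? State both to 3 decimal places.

MAP: 1.185. Posterior mean: 4.306.

Mode = exp(μ − σ²) = exp(0.17) = 1.185.
Mean = exp(μ + σ²/2) = exp(1.460) = 4.306.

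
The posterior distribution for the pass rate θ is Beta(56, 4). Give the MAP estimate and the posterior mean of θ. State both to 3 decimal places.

θ_MAP = 0.948, E[θ|data] = 0.933

Mode = (56−1)/(56+4−2) = 55/58 = 0.948.
Mean = 56/(56+4) = 56/60 = 0.933.
The mean is pulled below the mode by the posterior's left skew.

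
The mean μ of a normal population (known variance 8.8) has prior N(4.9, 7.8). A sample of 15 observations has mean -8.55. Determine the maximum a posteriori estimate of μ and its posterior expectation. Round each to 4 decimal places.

Posterior for μ is Normal. Precision-weighted mean: (1/7.8·4.9 + 15/8.8·-8.55) / (1/7.8 + 15/8.8) = -7.6091.
A Normal posterior is symmetric, so mode = mean.

MAP = -7.6091; posterior mean = -7.6091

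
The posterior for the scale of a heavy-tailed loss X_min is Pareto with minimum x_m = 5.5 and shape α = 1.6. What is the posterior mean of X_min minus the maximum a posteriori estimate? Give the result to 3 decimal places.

9.167

The Pareto density is strictly decreasing on [x_m, ∞), so the mode is x_m = 5.500.
Mean = α·x_m/(α−1) = 1.6·5.5/0.6 = 14.667.
Difference = 14.667 − 5.500 = 9.167.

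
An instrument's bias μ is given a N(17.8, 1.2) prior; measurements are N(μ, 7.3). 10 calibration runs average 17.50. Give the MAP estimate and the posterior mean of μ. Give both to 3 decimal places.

MAP estimate = 17.613, posterior mean = 17.613

Posterior for μ is Normal. Precision-weighted mean: (1/1.2·17.8 + 10/7.3·17.50) / (1/1.2 + 10/7.3) = 17.613.
A Normal posterior is symmetric, so mode = mean.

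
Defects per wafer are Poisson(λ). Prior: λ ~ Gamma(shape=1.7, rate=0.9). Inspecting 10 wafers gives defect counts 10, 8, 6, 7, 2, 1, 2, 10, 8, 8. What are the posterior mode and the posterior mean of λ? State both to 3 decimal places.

Σ counts = 62. Posterior: Gamma(shape = 1.7+62 = 63.7, rate = 0.9+10 = 10.9).
Mode = (α−1)/β = 62.7/10.9 = 5.752.
Mean = α/β = 63.7/10.9 = 5.844.

λ_MAP = 5.752, E[λ|data] = 5.844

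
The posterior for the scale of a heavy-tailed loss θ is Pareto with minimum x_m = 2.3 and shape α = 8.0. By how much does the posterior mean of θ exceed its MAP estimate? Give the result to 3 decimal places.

The Pareto density is strictly decreasing on [x_m, ∞), so the mode is x_m = 2.300.
Mean = α·x_m/(α−1) = 8.0·2.3/7.0 = 2.629.
Difference = 2.629 − 2.300 = 0.329.

0.329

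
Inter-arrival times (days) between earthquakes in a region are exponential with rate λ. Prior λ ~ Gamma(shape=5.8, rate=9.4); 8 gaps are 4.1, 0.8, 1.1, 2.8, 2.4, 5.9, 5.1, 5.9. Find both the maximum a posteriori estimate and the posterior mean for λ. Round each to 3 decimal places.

MAP = 0.341, posterior mean = 0.368

Σ times = 28.1. Posterior: Gamma(shape = 5.8+8 = 13.8, rate = 9.4+28.1 = 37.5).
Mode = (α−1)/β = 12.8/37.5 = 0.341.
Mean = α/β = 13.8/37.5 = 0.368.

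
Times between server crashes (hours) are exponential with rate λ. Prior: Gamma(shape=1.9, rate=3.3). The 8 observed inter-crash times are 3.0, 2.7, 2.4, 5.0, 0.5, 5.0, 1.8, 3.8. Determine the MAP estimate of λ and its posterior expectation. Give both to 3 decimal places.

Σ times = 24.2. Posterior: Gamma(shape = 1.9+8 = 9.9, rate = 3.3+24.2 = 27.5).
Mode = (α−1)/β = 8.9/27.5 = 0.324.
Mean = α/β = 9.9/27.5 = 0.360.

MAP: 0.324. Posterior mean: 0.360.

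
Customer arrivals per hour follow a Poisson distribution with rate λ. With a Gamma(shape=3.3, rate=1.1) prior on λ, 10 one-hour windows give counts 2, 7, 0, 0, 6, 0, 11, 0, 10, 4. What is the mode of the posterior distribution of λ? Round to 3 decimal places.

Σ counts = 40. Posterior: Gamma(shape = 3.3+40 = 43.3, rate = 1.1+10 = 11.1).
Mode = (α−1)/β = 42.3/11.1 = 3.811.
Mean = α/β = 43.3/11.1 = 3.901.
This is the posterior mode — the MAP estimate.

3.811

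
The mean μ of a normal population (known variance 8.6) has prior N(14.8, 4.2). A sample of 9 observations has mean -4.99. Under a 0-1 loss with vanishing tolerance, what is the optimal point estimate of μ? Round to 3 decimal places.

Posterior for μ is Normal. Precision-weighted mean: (1/4.2·14.8 + 9/8.6·-4.99) / (1/4.2 + 9/8.6) = -1.322.
A Normal posterior is symmetric, so mode = mean.
This is the posterior mode — the MAP estimate.

-1.322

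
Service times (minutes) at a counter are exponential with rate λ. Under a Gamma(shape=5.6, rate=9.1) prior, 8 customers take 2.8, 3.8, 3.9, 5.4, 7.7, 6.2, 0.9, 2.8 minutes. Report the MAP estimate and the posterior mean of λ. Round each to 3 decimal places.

MAP: 0.296. Posterior mean: 0.319.

Σ times = 33.5. Posterior: Gamma(shape = 5.6+8 = 13.6, rate = 9.1+33.5 = 42.6).
Mode = (α−1)/β = 12.6/42.6 = 0.296.
Mean = α/β = 13.6/42.6 = 0.319.
Mean > mode: the posterior has a right tail.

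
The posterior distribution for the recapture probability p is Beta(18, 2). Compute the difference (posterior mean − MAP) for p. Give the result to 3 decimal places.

Mode = (18−1)/(18+2−2) = 17/18 = 0.944.
Mean = 18/(18+2) = 18/20 = 0.900.
Difference = 0.900 − 0.944 = -0.044.

-0.044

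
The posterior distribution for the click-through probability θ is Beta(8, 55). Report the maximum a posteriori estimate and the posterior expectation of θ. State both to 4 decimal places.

MAP: 0.1148. Posterior mean: 0.1270.

Mode = (8−1)/(8+55−2) = 7/61 = 0.1148.
Mean = 8/(8+55) = 8/63 = 0.1270.
Mean > mode: the posterior has a right tail.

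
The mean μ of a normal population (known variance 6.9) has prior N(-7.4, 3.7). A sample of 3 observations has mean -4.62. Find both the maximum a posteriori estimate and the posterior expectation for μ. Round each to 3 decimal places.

MAP: -5.686. Posterior mean: -5.686.

Posterior for μ is Normal. Precision-weighted mean: (1/3.7·-7.4 + 3/6.9·-4.62) / (1/3.7 + 3/6.9) = -5.686.
A Normal posterior is symmetric, so mode = mean.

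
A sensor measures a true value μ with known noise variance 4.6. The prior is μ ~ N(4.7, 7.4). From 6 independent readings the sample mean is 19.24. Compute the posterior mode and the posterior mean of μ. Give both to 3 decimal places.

μ_MAP = 17.875, E[μ|data] = 17.875

Posterior for μ is Normal. Precision-weighted mean: (1/7.4·4.7 + 6/4.6·19.24) / (1/7.4 + 6/4.6) = 17.875.
A Normal posterior is symmetric, so mode = mean.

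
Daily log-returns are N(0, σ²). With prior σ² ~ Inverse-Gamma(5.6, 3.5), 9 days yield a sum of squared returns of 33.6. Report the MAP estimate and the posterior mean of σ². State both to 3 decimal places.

Posterior: Inverse-Gamma(shape = 5.6+9/2 = 10.1, scale = 3.5+33.6/2 = 20.3).
Mode = β/(α+1) = 20.3/11.1 = 1.829.
Mean = β/(α−1) = 20.3/9.1 = 2.231.

MAP = 1.829; posterior mean = 2.231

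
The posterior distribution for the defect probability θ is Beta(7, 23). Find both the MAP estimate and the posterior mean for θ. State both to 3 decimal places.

Mode = (7−1)/(7+23−2) = 6/28 = 0.214.
Mean = 7/(7+23) = 7/30 = 0.233.
Mean > mode: the posterior has a right tail.

MAP: 0.214. Posterior mean: 0.233.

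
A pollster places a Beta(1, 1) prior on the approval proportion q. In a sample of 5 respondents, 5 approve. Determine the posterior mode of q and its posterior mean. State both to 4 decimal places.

MAP = 1.0000; posterior mean = 0.8571

Posterior: Beta(1+5, 1+0) = Beta(6, 1).
Since β = 1 ≤ 1 and α > 1, the Beta density is monotone increasing on [0,1]; the mode is at 1.
Mean = 6/(6+1) = 0.8571.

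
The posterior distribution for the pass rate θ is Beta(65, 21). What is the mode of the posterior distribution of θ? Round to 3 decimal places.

0.762

Mode = (65−1)/(65+21−2) = 64/84 = 0.762.
Mean = 65/(65+21) = 65/86 = 0.756.
This is the posterior mode — the MAP estimate.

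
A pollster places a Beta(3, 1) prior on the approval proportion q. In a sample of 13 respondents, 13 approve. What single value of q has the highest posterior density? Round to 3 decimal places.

1.000

Posterior: Beta(3+13, 1+0) = Beta(16, 1).
Since β = 1 ≤ 1 and α > 1, the Beta density is monotone increasing on [0,1]; the mode is at 1.
Mean = 16/(16+1) = 0.941.
This is the posterior mode — the MAP estimate.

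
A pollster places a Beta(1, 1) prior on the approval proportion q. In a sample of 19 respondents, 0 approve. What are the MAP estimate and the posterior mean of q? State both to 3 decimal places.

MAP: 0.000. Posterior mean: 0.048.

Posterior: Beta(1+0, 1+19) = Beta(1, 20).
Since α = 1 ≤ 1 and β > 1, the Beta density is monotone decreasing on [0,1]; the mode is at 0.
Mean = 1/(1+20) = 0.048.
Mean > mode: the posterior has a right tail.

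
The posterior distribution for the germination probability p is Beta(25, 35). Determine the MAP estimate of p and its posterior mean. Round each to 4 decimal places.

Mode = (25−1)/(25+35−2) = 24/58 = 0.4138.
Mean = 25/(25+35) = 25/60 = 0.4167.
Right-skewed posterior ⇒ mode < mean.

MAP estimate = 0.4138, posterior mean = 0.4167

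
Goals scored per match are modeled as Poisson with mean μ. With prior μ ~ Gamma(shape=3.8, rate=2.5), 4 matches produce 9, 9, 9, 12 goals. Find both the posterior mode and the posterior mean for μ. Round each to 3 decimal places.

μ_MAP = 6.431, E[μ|data] = 6.585

Σ counts = 39. Posterior: Gamma(shape = 3.8+39 = 42.8, rate = 2.5+4 = 6.5).
Mode = (α−1)/β = 41.8/6.5 = 6.431.
Mean = α/β = 42.8/6.5 = 6.585.
Right-skewed posterior ⇒ mode < mean.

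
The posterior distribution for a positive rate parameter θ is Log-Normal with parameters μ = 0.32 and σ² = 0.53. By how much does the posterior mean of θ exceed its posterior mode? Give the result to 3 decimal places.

Mode = exp(μ − σ²) = exp(-0.21) = 0.811.
Mean = exp(μ + σ²/2) = exp(0.585) = 1.795.
Difference = 1.795 − 0.811 = 0.984.

0.984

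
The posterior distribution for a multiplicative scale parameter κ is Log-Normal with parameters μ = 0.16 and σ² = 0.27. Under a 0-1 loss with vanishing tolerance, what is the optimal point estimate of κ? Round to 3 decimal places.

Mode = exp(μ − σ²) = exp(-0.11) = 0.896.
Mean = exp(μ + σ²/2) = exp(0.295) = 1.343.
This is the posterior mode — the MAP estimate.

0.896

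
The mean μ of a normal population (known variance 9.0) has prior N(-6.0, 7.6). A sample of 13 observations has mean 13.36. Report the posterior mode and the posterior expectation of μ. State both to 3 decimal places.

MAP = 11.744, posterior mean = 11.744

Posterior for μ is Normal. Precision-weighted mean: (1/7.6·-6.0 + 13/9.0·13.36) / (1/7.6 + 13/9.0) = 11.744.
A Normal posterior is symmetric, so mode = mean.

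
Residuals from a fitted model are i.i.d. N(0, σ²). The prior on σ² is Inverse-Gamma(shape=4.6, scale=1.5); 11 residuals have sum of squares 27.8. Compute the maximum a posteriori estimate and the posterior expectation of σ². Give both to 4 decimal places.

Posterior: Inverse-Gamma(shape = 4.6+11/2 = 10.1, scale = 1.5+27.8/2 = 15.4).
Mode = β/(α+1) = 15.4/11.1 = 1.3874.
Mean = β/(α−1) = 15.4/9.1 = 1.6923.

MAP: 1.3874. Posterior mean: 1.6923.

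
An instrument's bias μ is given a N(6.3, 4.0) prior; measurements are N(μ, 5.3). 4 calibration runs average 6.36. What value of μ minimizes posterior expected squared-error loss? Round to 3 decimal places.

Posterior for μ is Normal. Precision-weighted mean: (1/4.0·6.3 + 4/5.3·6.36) / (1/4.0 + 4/5.3) = 6.345.
A Normal posterior is symmetric, so mode = mean.
Squared-error loss ⇒ the optimal estimator is the posterior mean.

6.345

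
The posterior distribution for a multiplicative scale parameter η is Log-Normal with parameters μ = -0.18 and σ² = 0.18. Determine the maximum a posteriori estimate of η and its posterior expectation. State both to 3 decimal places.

Mode = exp(μ − σ²) = exp(-0.36) = 0.698.
Mean = exp(μ + σ²/2) = exp(-0.090) = 0.914.

MAP = 0.698, posterior mean = 0.914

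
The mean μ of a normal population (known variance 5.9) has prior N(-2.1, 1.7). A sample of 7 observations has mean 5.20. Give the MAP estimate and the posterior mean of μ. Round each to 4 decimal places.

Posterior for μ is Normal. Precision-weighted mean: (1/1.7·-2.1 + 7/5.9·5.20) / (1/1.7 + 7/5.9) = 2.7803.
A Normal posterior is symmetric, so mode = mean.

MAP = 2.7803; posterior mean = 2.7803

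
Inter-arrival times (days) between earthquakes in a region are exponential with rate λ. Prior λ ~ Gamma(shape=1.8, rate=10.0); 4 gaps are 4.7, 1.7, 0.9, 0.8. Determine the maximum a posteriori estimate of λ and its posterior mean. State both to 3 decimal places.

Σ times = 8.1. Posterior: Gamma(shape = 1.8+4 = 5.8, rate = 10.0+8.1 = 18.1).
Mode = (α−1)/β = 4.8/18.1 = 0.265.
Mean = α/β = 5.8/18.1 = 0.320.

MAP = 0.265, posterior mean = 0.320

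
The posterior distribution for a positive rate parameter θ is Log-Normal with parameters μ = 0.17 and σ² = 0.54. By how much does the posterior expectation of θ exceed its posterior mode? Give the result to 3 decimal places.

0.862

Mode = exp(μ − σ²) = exp(-0.37) = 0.691.
Mean = exp(μ + σ²/2) = exp(0.440) = 1.553.
Difference = 1.553 − 0.691 = 0.862.
The posterior is right-skewed, so the mean exceeds the mode.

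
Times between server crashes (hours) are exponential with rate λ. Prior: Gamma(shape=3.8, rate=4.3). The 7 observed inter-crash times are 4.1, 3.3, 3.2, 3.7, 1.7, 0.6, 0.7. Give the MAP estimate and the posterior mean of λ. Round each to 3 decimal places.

λ_MAP = 0.454, E[λ|data] = 0.500

Σ times = 17.3. Posterior: Gamma(shape = 3.8+7 = 10.8, rate = 4.3+17.3 = 21.6).
Mode = (α−1)/β = 9.8/21.6 = 0.454.
Mean = α/β = 10.8/21.6 = 0.500.
Right-skewed posterior ⇒ mode < mean.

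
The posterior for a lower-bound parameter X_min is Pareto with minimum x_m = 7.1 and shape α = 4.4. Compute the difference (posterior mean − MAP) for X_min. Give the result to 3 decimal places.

The Pareto density is strictly decreasing on [x_m, ∞), so the mode is x_m = 7.100.
Mean = α·x_m/(α−1) = 4.4·7.1/3.4 = 9.188.
Difference = 9.188 − 7.100 = 2.088.
The posterior is right-skewed, so the mean exceeds the mode.

2.088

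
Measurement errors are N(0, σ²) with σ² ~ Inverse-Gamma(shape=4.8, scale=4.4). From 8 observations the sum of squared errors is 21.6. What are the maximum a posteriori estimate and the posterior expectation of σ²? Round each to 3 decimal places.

MAP = 1.551, posterior mean = 1.949

Posterior: Inverse-Gamma(shape = 4.8+8/2 = 8.8, scale = 4.4+21.6/2 = 15.2).
Mode = β/(α+1) = 15.2/9.8 = 1.551.
Mean = β/(α−1) = 15.2/7.8 = 1.949.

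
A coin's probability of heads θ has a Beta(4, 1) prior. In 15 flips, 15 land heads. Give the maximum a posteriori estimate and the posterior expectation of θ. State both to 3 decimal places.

Posterior: Beta(4+15, 1+0) = Beta(19, 1).
Since β = 1 ≤ 1 and α > 1, the Beta density is monotone increasing on [0,1]; the mode is at 1.
Mean = 19/(19+1) = 0.950.
Left-skewed posterior ⇒ mean < mode.

MAP = 1.000, posterior mean = 0.950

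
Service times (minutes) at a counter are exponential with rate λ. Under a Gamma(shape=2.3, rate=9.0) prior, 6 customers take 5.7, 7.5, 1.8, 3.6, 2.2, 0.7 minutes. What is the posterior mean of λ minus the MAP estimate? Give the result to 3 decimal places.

Σ times = 21.5. Posterior: Gamma(shape = 2.3+6 = 8.3, rate = 9.0+21.5 = 30.5).
Mode = (α−1)/β = 7.3/30.5 = 0.239.
Mean = α/β = 8.3/30.5 = 0.272.
Difference = 0.272 − 0.239 = 0.033.
The posterior is right-skewed, so the mean exceeds the mode.

0.033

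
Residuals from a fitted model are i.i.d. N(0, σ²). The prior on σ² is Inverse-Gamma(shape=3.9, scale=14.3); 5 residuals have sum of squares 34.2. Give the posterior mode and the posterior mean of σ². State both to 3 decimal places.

Posterior: Inverse-Gamma(shape = 3.9+5/2 = 6.4, scale = 14.3+34.2/2 = 31.4).
Mode = β/(α+1) = 31.4/7.4 = 4.243.
Mean = β/(α−1) = 31.4/5.4 = 5.815.

MAP = 4.243; posterior mean = 5.815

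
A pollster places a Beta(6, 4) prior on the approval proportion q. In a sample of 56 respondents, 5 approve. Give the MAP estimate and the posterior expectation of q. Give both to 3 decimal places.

MAP: 0.156. Posterior mean: 0.167.

Posterior: Beta(6+5, 4+51) = Beta(11, 55).
Mode = (11−1)/(11+55−2) = 10/64 = 0.156.
Mean = 11/(11+55) = 11/66 = 0.167.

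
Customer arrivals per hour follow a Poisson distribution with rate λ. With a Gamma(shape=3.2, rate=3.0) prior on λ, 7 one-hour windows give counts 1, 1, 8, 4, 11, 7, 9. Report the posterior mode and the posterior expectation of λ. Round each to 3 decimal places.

posterior mode = 4.320, posterior expectation = 4.420

Σ counts = 41. Posterior: Gamma(shape = 3.2+41 = 44.2, rate = 3.0+7 = 10.0).
Mode = (α−1)/β = 43.2/10.0 = 4.320.
Mean = α/β = 44.2/10.0 = 4.420.
Right-skewed posterior ⇒ mode < mean.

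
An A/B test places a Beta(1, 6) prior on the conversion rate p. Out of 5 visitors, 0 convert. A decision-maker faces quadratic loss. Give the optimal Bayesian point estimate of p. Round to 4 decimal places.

0.0833

Posterior: Beta(1+0, 6+5) = Beta(1, 11).
Since α = 1 ≤ 1 and β > 1, the Beta density is monotone decreasing on [0,1]; the mode is at 0.
Mean = 1/(1+11) = 0.0833.
Quadratic loss ⇒ the optimal estimator is the posterior mean.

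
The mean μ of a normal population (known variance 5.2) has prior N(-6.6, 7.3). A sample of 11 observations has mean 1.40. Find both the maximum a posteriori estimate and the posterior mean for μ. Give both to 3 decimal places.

Posterior for μ is Normal. Precision-weighted mean: (1/7.3·-6.6 + 11/5.2·1.40) / (1/7.3 + 11/5.2) = 0.913.
A Normal posterior is symmetric, so mode = mean.

MAP = 0.913; posterior mean = 0.913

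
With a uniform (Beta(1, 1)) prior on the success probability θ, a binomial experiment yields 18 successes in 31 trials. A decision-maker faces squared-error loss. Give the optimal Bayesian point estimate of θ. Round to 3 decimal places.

0.576

Posterior: Beta(1+18, 1+13) = Beta(19, 14).
Mode = (19−1)/(19+14−2) = 18/31 = 0.581.
With a flat prior the MAP equals the MLE, 18/31.
Mean = 19/(19+14) = 19/33 = 0.576.
Squared-error loss ⇒ the optimal estimator is the posterior mean.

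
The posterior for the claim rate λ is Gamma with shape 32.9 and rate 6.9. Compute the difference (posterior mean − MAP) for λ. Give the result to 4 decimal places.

0.1449

Mode = (α−1)/β = 31.9/6.9 = 4.6232.
Mean = α/β = 32.9/6.9 = 4.7681.
Difference = 4.7681 − 4.6232 = 0.1449.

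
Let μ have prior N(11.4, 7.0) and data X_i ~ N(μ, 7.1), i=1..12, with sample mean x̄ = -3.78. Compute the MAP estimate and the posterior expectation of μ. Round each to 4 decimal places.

MAP = -2.5969, posterior mean = -2.5969

Posterior for μ is Normal. Precision-weighted mean: (1/7.0·11.4 + 12/7.1·-3.78) / (1/7.0 + 12/7.1) = -2.5969.
A Normal posterior is symmetric, so mode = mean.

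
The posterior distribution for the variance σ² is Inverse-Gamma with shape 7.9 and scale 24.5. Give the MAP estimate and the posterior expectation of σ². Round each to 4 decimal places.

MAP: 2.7528. Posterior mean: 3.5507.

Mode = β/(α+1) = 24.5/8.9 = 2.7528.
Mean = β/(α−1) = 24.5/6.9 = 3.5507.
Mean > mode: the posterior has a right tail.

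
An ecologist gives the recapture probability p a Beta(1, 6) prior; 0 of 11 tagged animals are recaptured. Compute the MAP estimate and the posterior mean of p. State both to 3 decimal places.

Posterior: Beta(1+0, 6+11) = Beta(1, 17).
Since α = 1 ≤ 1 and β > 1, the Beta density is monotone decreasing on [0,1]; the mode is at 0.
Mean = 1/(1+17) = 0.056.

p_MAP = 0.000, E[p|data] = 0.056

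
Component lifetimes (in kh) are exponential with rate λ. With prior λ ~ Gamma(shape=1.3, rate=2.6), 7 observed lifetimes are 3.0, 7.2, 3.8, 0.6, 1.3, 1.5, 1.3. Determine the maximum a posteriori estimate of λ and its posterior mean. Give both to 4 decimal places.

Σ times = 18.7. Posterior: Gamma(shape = 1.3+7 = 8.3, rate = 2.6+18.7 = 21.3).
Mode = (α−1)/β = 7.3/21.3 = 0.3427.
Mean = α/β = 8.3/21.3 = 0.3897.

maximum a posteriori estimate = 0.3427, posterior mean = 0.3897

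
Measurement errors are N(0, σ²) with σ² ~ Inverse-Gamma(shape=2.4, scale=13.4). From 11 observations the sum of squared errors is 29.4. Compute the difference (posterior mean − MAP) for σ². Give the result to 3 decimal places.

0.915

Posterior: Inverse-Gamma(shape = 2.4+11/2 = 7.9, scale = 13.4+29.4/2 = 28.1).
Mode = β/(α+1) = 28.1/8.9 = 3.157.
Mean = β/(α−1) = 28.1/6.9 = 4.072.
Difference = 4.072 − 3.157 = 0.915.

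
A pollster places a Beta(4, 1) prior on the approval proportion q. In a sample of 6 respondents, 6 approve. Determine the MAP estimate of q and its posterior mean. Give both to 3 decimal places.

MAP = 1.000; posterior mean = 0.909

Posterior: Beta(4+6, 1+0) = Beta(10, 1).
Since β = 1 ≤ 1 and α > 1, the Beta density is monotone increasing on [0,1]; the mode is at 1.
Mean = 10/(10+1) = 0.909.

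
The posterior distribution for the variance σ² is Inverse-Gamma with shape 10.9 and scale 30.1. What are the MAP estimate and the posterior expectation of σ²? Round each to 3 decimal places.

Mode = β/(α+1) = 30.1/11.9 = 2.529.
Mean = β/(α−1) = 30.1/9.9 = 3.040.

MAP: 2.529. Posterior mean: 3.040.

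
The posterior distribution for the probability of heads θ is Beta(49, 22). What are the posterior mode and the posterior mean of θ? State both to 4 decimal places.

MAP: 0.6957. Posterior mean: 0.6901.

Mode = (49−1)/(49+22−2) = 48/69 = 0.6957.
Mean = 49/(49+22) = 49/71 = 0.6901.
The mean is pulled below the mode by the posterior's left skew.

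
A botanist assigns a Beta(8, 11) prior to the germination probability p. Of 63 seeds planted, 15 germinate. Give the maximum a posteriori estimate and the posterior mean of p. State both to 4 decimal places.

Posterior: Beta(8+15, 11+48) = Beta(23, 59).
Mode = (23−1)/(23+59−2) = 22/80 = 0.2750.
Mean = 23/(23+59) = 23/82 = 0.2805.

p_MAP = 0.2750, E[p|data] = 0.2805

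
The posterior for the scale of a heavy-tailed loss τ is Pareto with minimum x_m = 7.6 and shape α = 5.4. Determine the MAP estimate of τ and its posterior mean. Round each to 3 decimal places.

The Pareto density is strictly decreasing on [x_m, ∞), so the mode is x_m = 7.600.
Mean = α·x_m/(α−1) = 5.4·7.6/4.4 = 9.327.

MAP: 7.600. Posterior mean: 9.327.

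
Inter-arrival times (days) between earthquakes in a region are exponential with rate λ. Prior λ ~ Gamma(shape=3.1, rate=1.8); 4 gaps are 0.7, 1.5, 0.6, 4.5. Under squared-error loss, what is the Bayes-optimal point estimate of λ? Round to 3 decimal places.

Σ times = 7.3. Posterior: Gamma(shape = 3.1+4 = 7.1, rate = 1.8+7.3 = 9.1).
Mode = (α−1)/β = 6.1/9.1 = 0.670.
Mean = α/β = 7.1/9.1 = 0.780.
Squared-error loss ⇒ the optimal estimator is the posterior mean.

0.780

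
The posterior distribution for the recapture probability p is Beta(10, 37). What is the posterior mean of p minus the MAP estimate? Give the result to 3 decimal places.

Mode = (10−1)/(10+37−2) = 9/45 = 0.200.
Mean = 10/(10+37) = 10/47 = 0.213.
Difference = 0.213 − 0.200 = 0.013.

0.013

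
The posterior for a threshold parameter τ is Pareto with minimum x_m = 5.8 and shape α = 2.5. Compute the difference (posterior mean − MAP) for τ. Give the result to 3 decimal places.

The Pareto density is strictly decreasing on [x_m, ∞), so the mode is x_m = 5.800.
Mean = α·x_m/(α−1) = 2.5·5.8/1.5 = 9.667.
Difference = 9.667 − 5.800 = 3.867.
The mean is pulled above the mode by the posterior's right skew.

3.867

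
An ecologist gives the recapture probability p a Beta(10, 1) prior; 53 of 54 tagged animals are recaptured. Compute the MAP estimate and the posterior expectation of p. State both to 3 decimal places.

MAP = 0.984, posterior mean = 0.969

Posterior: Beta(10+53, 1+1) = Beta(63, 2).
Mode = (63−1)/(63+2−2) = 62/63 = 0.984.
Mean = 63/(63+2) = 63/65 = 0.969.
Left-skewed posterior ⇒ mean < mode.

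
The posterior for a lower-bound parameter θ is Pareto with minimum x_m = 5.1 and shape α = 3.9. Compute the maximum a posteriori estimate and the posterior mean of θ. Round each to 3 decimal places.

maximum a posteriori estimate = 5.100, posterior mean = 6.859

The Pareto density is strictly decreasing on [x_m, ∞), so the mode is x_m = 5.100.
Mean = α·x_m/(α−1) = 3.9·5.1/2.9 = 6.859.
Right-skewed posterior ⇒ mode < mean.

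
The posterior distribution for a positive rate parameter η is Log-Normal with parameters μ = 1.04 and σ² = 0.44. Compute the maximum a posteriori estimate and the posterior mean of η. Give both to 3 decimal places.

MAP: 1.822. Posterior mean: 3.525.

Mode = exp(μ − σ²) = exp(0.60) = 1.822.
Mean = exp(μ + σ²/2) = exp(1.260) = 3.525.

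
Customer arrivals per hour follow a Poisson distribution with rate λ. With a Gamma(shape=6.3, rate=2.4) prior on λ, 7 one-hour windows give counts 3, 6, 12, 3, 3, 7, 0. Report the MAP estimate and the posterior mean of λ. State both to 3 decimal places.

MAP = 4.181, posterior mean = 4.287

Σ counts = 34. Posterior: Gamma(shape = 6.3+34 = 40.3, rate = 2.4+7 = 9.4).
Mode = (α−1)/β = 39.3/9.4 = 4.181.
Mean = α/β = 40.3/9.4 = 4.287.
Mean > mode: the posterior has a right tail.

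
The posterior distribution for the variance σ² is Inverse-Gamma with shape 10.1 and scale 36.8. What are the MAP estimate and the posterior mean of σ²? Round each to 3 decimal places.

MAP = 3.315, posterior mean = 4.044

Mode = β/(α+1) = 36.8/11.1 = 3.315.
Mean = β/(α−1) = 36.8/9.1 = 4.044.
The mean is pulled above the mode by the posterior's right skew.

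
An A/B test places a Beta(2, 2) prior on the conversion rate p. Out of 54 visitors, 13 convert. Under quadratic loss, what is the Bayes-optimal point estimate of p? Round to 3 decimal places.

Posterior: Beta(2+13, 2+41) = Beta(15, 43).
Mode = (15−1)/(15+43−2) = 14/56 = 0.250.
Mean = 15/(15+43) = 15/58 = 0.259.
Quadratic loss ⇒ the optimal estimator is the posterior mean.

0.259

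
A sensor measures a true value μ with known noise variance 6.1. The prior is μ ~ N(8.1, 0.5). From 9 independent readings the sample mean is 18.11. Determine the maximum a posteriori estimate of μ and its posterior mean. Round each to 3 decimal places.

Posterior for μ is Normal. Precision-weighted mean: (1/0.5·8.1 + 9/6.1·18.11) / (1/0.5 + 9/6.1) = 12.350.
A Normal posterior is symmetric, so mode = mean.

maximum a posteriori estimate = 12.350, posterior mean = 12.350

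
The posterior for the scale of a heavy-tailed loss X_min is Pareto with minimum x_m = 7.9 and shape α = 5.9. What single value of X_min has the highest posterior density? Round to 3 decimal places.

7.900

The Pareto density is strictly decreasing on [x_m, ∞), so the mode is x_m = 7.900.
Mean = α·x_m/(α−1) = 5.9·7.9/4.9 = 9.512.
This is the posterior mode — the MAP estimate.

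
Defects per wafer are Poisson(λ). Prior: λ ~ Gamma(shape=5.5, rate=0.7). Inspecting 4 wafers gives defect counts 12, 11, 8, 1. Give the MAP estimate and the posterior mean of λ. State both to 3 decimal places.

MAP estimate = 7.766, posterior mean = 7.979

Σ counts = 32. Posterior: Gamma(shape = 5.5+32 = 37.5, rate = 0.7+4 = 4.7).
Mode = (α−1)/β = 36.5/4.7 = 7.766.
Mean = α/β = 37.5/4.7 = 7.979.
The mean is pulled above the mode by the posterior's right skew.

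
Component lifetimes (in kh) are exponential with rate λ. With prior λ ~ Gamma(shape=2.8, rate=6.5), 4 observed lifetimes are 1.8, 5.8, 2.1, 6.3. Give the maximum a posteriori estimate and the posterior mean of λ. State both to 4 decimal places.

maximum a posteriori estimate = 0.2578, posterior mean = 0.3022

Σ times = 16.0. Posterior: Gamma(shape = 2.8+4 = 6.8, rate = 6.5+16.0 = 22.5).
Mode = (α−1)/β = 5.8/22.5 = 0.2578.
Mean = α/β = 6.8/22.5 = 0.3022.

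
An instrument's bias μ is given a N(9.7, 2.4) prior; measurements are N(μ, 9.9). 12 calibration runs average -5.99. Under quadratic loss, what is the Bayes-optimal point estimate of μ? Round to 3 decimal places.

Posterior for μ is Normal. Precision-weighted mean: (1/2.4·9.7 + 12/9.9·-5.99) / (1/2.4 + 12/9.9) = -1.976.
A Normal posterior is symmetric, so mode = mean.
Quadratic loss ⇒ the optimal estimator is the posterior mean.

-1.976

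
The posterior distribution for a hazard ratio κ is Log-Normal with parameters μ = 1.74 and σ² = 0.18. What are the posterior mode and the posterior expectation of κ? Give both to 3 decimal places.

MAP = 4.759; posterior mean = 6.234

Mode = exp(μ − σ²) = exp(1.56) = 4.759.
Mean = exp(μ + σ²/2) = exp(1.830) = 6.234.
Right-skewed posterior ⇒ mode < mean.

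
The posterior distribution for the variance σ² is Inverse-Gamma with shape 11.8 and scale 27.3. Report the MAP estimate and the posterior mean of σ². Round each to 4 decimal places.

Mode = β/(α+1) = 27.3/12.8 = 2.1328.
Mean = β/(α−1) = 27.3/10.8 = 2.5278.

MAP: 2.1328. Posterior mean: 2.5278.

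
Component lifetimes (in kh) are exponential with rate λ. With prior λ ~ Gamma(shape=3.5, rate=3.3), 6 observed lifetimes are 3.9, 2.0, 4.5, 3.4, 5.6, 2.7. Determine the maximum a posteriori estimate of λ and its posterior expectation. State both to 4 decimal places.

MAP = 0.3346, posterior mean = 0.3740

Σ times = 22.1. Posterior: Gamma(shape = 3.5+6 = 9.5, rate = 3.3+22.1 = 25.4).
Mode = (α−1)/β = 8.5/25.4 = 0.3346.
Mean = α/β = 9.5/25.4 = 0.3740.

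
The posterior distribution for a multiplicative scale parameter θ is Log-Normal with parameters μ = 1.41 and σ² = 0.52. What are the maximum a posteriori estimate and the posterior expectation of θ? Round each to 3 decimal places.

Mode = exp(μ − σ²) = exp(0.89) = 2.435.
Mean = exp(μ + σ²/2) = exp(1.670) = 5.312.

MAP: 2.435. Posterior mean: 5.312.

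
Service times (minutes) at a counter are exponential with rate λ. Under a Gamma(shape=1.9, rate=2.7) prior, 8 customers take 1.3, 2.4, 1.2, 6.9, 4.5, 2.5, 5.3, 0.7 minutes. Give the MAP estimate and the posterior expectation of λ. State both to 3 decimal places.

Σ times = 24.8. Posterior: Gamma(shape = 1.9+8 = 9.9, rate = 2.7+24.8 = 27.5).
Mode = (α−1)/β = 8.9/27.5 = 0.324.
Mean = α/β = 9.9/27.5 = 0.360.
The mean is pulled above the mode by the posterior's right skew.

λ_MAP = 0.324, E[λ|data] = 0.360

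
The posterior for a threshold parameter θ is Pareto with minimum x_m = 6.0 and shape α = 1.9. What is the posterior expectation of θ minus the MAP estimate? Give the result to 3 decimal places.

The Pareto density is strictly decreasing on [x_m, ∞), so the mode is x_m = 6.000.
Mean = α·x_m/(α−1) = 1.9·6.0/0.9 = 12.667.
Difference = 12.667 − 6.000 = 6.667.

6.667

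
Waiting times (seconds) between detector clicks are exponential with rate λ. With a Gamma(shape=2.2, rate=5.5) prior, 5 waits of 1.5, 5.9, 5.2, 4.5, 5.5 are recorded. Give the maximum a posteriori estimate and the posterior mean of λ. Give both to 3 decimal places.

Σ times = 22.6. Posterior: Gamma(shape = 2.2+5 = 7.2, rate = 5.5+22.6 = 28.1).
Mode = (α−1)/β = 6.2/28.1 = 0.221.
Mean = α/β = 7.2/28.1 = 0.256.

MAP = 0.221, posterior mean = 0.256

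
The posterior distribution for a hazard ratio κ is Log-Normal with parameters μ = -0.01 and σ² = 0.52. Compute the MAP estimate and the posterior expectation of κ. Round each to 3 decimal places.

MAP estimate = 0.589, posterior expectation = 1.284

Mode = exp(μ − σ²) = exp(-0.53) = 0.589.
Mean = exp(μ + σ²/2) = exp(0.250) = 1.284.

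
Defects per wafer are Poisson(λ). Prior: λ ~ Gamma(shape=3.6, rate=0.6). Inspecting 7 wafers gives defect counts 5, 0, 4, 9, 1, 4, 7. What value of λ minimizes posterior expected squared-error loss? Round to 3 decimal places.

Σ counts = 30. Posterior: Gamma(shape = 3.6+30 = 33.6, rate = 0.6+7 = 7.6).
Mode = (α−1)/β = 32.6/7.6 = 4.289.
Mean = α/β = 33.6/7.6 = 4.421.
Squared-error loss ⇒ the optimal estimator is the posterior mean.

4.421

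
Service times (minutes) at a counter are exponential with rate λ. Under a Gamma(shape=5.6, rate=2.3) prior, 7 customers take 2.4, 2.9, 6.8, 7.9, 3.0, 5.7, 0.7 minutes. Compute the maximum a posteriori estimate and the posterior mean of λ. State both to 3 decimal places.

Σ times = 29.4. Posterior: Gamma(shape = 5.6+7 = 12.6, rate = 2.3+29.4 = 31.7).
Mode = (α−1)/β = 11.6/31.7 = 0.366.
Mean = α/β = 12.6/31.7 = 0.397.

MAP = 0.366; posterior mean = 0.397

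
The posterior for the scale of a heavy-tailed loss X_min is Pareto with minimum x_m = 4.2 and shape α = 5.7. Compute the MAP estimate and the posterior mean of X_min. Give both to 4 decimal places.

The Pareto density is strictly decreasing on [x_m, ∞), so the mode is x_m = 4.2000.
Mean = α·x_m/(α−1) = 5.7·4.2/4.7 = 5.0936.
Right-skewed posterior ⇒ mode < mean.

X_min_MAP = 4.2000, E[X_min|data] = 5.0936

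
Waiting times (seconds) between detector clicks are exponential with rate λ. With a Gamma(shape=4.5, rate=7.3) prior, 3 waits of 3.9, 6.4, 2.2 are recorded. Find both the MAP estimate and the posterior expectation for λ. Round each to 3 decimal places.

Σ times = 12.5. Posterior: Gamma(shape = 4.5+3 = 7.5, rate = 7.3+12.5 = 19.8).
Mode = (α−1)/β = 6.5/19.8 = 0.328.
Mean = α/β = 7.5/19.8 = 0.379.
The mean is pulled above the mode by the posterior's right skew.

MAP = 0.328, posterior mean = 0.379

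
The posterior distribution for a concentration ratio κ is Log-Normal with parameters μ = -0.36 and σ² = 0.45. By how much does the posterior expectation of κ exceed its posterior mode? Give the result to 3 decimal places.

Mode = exp(μ − σ²) = exp(-0.81) = 0.445.
Mean = exp(μ + σ²/2) = exp(-0.135) = 0.874.
Difference = 0.874 − 0.445 = 0.429.
The mean is pulled above the mode by the posterior's right skew.

0.429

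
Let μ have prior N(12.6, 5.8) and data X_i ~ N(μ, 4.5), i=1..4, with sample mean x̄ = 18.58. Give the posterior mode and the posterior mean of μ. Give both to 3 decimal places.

MAP: 17.609. Posterior mean: 17.609.

Posterior for μ is Normal. Precision-weighted mean: (1/5.8·12.6 + 4/4.5·18.58) / (1/5.8 + 4/4.5) = 17.609.
A Normal posterior is symmetric, so mode = mean.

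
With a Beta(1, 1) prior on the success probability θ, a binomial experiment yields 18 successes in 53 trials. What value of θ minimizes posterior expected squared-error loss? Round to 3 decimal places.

Posterior: Beta(1+18, 1+35) = Beta(19, 36).
Mode = (19−1)/(19+36−2) = 18/53 = 0.340.
With a flat prior the MAP equals the MLE, 18/53.
Mean = 19/(19+36) = 19/55 = 0.345.
Squared-error loss ⇒ the optimal estimator is the posterior mean.

0.345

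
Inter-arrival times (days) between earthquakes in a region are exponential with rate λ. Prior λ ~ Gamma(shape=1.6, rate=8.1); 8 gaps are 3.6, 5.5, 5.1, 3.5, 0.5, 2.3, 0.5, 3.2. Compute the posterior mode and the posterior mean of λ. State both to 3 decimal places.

Σ times = 24.2. Posterior: Gamma(shape = 1.6+8 = 9.6, rate = 8.1+24.2 = 32.3).
Mode = (α−1)/β = 8.6/32.3 = 0.266.
Mean = α/β = 9.6/32.3 = 0.297.
The mean is pulled above the mode by the posterior's right skew.

λ_MAP = 0.266, E[λ|data] = 0.297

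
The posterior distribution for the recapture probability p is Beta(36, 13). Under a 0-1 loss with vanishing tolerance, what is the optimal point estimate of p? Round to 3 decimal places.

0.745

Mode = (36−1)/(36+13−2) = 35/47 = 0.745.
Mean = 36/(36+13) = 36/49 = 0.735.
This is the posterior mode — the MAP estimate.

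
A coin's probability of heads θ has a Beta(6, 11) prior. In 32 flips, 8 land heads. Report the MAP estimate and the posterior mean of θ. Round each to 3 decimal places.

Posterior: Beta(6+8, 11+24) = Beta(14, 35).
Mode = (14−1)/(14+35−2) = 13/47 = 0.277.
Mean = 14/(14+35) = 14/49 = 0.286.
Mean > mode: the posterior has a right tail.

θ_MAP = 0.277, E[θ|data] = 0.286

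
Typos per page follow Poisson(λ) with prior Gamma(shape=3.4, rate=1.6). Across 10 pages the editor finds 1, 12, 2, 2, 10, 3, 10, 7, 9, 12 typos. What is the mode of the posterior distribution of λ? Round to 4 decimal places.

Σ counts = 68. Posterior: Gamma(shape = 3.4+68 = 71.4, rate = 1.6+10 = 11.6).
Mode = (α−1)/β = 70.4/11.6 = 6.0690.
Mean = α/β = 71.4/11.6 = 6.1552.
This is the posterior mode — the MAP estimate.

6.0690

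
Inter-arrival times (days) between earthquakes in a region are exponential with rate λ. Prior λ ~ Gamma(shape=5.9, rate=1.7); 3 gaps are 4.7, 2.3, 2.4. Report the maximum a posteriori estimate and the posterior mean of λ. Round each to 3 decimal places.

MAP = 0.712; posterior mean = 0.802

Σ times = 9.4. Posterior: Gamma(shape = 5.9+3 = 8.9, rate = 1.7+9.4 = 11.1).
Mode = (α−1)/β = 7.9/11.1 = 0.712.
Mean = α/β = 8.9/11.1 = 0.802.
Right-skewed posterior ⇒ mode < mean.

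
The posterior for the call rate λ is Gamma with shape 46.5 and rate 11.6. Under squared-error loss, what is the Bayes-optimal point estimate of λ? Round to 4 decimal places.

4.0086

Mode = (α−1)/β = 45.5/11.6 = 3.9224.
Mean = α/β = 46.5/11.6 = 4.0086.
Squared-error loss ⇒ the optimal estimator is the posterior mean.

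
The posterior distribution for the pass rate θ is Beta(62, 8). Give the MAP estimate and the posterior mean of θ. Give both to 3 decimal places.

Mode = (62−1)/(62+8−2) = 61/68 = 0.897.
Mean = 62/(62+8) = 62/70 = 0.886.
Left-skewed posterior ⇒ mean < mode.

MAP: 0.897. Posterior mean: 0.886.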